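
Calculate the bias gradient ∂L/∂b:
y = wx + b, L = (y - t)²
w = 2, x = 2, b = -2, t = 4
∂L/∂b = -4

y = wx + b = (2)(2) + -2 = 2
∂L/∂y = 2(y - t) = 2(2 - 4) = -4
∂y/∂b = 1
∂L/∂b = ∂L/∂y · ∂y/∂b = -4 × 1 = -4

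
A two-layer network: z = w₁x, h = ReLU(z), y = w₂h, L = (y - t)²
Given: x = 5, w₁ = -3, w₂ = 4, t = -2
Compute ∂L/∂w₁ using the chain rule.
∂L/∂w₁ = 0

Forward pass:
z = w₁x = -3×5 = -15
h = ReLU(-15) = 0
y = w₂h = 4×0 = 0

Backward pass:
∂L/∂y = 2(y - t) = 2(0 - -2) = 4
∂y/∂h = w₂ = 4
∂h/∂z = 0 (ReLU derivative)
∂z/∂w₁ = x = 5

∂L/∂w₁ = 4 × 4 × 0 × 5 = 0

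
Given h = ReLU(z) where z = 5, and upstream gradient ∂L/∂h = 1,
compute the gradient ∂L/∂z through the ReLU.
∂L/∂z = 1

h = ReLU(5) = 5
Since z > 0: ∂h/∂z = 1
∂L/∂z = ∂L/∂h · ∂h/∂z = 1 × 1 = 1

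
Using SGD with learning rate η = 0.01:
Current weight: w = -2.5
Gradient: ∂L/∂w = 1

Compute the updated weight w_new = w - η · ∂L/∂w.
w_new = -2.51

w_new = w - η·∂L/∂w = -2.5 - 0.01×(1) = -2.5 - (0.01) = -2.51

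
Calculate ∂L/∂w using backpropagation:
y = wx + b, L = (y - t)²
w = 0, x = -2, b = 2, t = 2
∂L/∂w = 0

y = wx + b = (0)(-2) + 2 = 2
∂L/∂y = 2(y - t) = 2(2 - 2) = 0
∂y/∂w = x = -2
∂L/∂w = ∂L/∂y · ∂y/∂w = 0 × -2 = 0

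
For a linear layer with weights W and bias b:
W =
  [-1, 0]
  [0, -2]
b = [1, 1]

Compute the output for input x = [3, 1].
y = [-2, -1]

Wx = [-1×3 + 0×1, 0×3 + -2×1]
   = [-3, -2]
y = Wx + b = [-3 + 1, -2 + 1] = [-2, -1]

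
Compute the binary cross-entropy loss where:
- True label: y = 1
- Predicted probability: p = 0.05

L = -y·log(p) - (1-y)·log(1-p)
L = 2.996

L = -1·log(0.05) - 0·log(0.95) = -log(0.05) = 2.996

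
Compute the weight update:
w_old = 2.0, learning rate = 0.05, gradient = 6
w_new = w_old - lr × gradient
w_new = 1.7

w_new = w - η·∂L/∂w = 2.0 - 0.05×(6) = 2.0 - (0.3) = 1.7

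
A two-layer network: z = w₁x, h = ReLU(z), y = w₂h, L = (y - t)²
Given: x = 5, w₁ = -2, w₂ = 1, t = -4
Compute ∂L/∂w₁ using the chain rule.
∂L/∂w₁ = 0

Forward pass:
z = w₁x = -2×5 = -10
h = ReLU(-10) = 0
y = w₂h = 1×0 = 0

Backward pass:
∂L/∂y = 2(y - t) = 2(0 - -4) = 8
∂y/∂h = w₂ = 1
∂h/∂z = 0 (ReLU derivative)
∂z/∂w₁ = x = 5

∂L/∂w₁ = 8 × 1 × 0 × 5 = 0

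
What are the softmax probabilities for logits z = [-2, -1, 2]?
p = [0.0171, 0.0466, 0.9362]

exp(z) = [0.1353, 0.3679, 7.389]
Sum = 7.892
p = [0.0171, 0.0466, 0.9362]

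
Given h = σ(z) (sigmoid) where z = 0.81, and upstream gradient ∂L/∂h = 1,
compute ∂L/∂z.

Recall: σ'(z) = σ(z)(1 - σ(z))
∂L/∂z = 0.2131

σ(0.81) = 0.6921
σ'(0.81) = σ(0.81)(1 - σ(0.81)) = 0.6921 × 0.3079 = 0.2131
∂L/∂z = ∂L/∂h · σ'(z) = 1 × 0.2131 = 0.2131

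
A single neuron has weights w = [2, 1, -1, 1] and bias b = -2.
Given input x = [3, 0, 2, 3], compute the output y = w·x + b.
y = 5

y = (2)(3) + (1)(0) + (-1)(2) + (1)(3) + -2 = 5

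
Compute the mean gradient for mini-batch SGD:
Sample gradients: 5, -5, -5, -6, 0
Average gradient = -2.2

Average = (1/5)(5 + -5 + -5 + -6 + 0) = -11/5 = -2.2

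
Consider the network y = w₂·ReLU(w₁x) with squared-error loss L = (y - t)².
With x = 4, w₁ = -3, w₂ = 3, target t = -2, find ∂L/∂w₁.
∂L/∂w₁ = 0

Forward pass:
z = w₁x = -3×4 = -12
h = ReLU(-12) = 0
y = w₂h = 3×0 = 0

Backward pass:
∂L/∂y = 2(y - t) = 2(0 - -2) = 4
∂y/∂h = w₂ = 3
∂h/∂z = 0 (ReLU derivative)
∂z/∂w₁ = x = 4

∂L/∂w₁ = 4 × 3 × 0 × 4 = 0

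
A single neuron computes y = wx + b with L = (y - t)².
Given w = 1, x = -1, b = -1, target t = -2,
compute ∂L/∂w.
∂L/∂w = 0

y = wx + b = (1)(-1) + -1 = -2
∂L/∂y = 2(y - t) = 2(-2 - -2) = 0
∂y/∂w = x = -1
∂L/∂w = ∂L/∂y · ∂y/∂w = 0 × -1 = 0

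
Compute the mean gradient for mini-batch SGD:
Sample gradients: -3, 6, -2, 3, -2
Average gradient = 0.4

Average = (1/5)(-3 + 6 + -2 + 3 + -2) = 2/5 = 0.4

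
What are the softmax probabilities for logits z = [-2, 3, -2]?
p = [0.0066, 0.9867, 0.0066]

exp(z) = [0.1353, 20.09, 0.1353]
Sum = 20.36
p = [0.0066, 0.9867, 0.0066]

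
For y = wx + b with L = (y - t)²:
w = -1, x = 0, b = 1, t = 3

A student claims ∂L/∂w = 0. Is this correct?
Correct

y = (-1)(0) + 1 = 1
∂L/∂y = 2(y - t) = 2(1 - 3) = -4
∂y/∂w = x = 0
∂L/∂w = -4 × 0 = 0

Claimed value: 0
Correct: The correct gradient is 0.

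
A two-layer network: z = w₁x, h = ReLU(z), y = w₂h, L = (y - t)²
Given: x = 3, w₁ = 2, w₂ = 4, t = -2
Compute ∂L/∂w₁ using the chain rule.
∂L/∂w₁ = 624

Forward pass:
z = w₁x = 2×3 = 6
h = ReLU(6) = 6
y = w₂h = 4×6 = 24

Backward pass:
∂L/∂y = 2(y - t) = 2(24 - -2) = 52
∂y/∂h = w₂ = 4
∂h/∂z = 1 (ReLU derivative)
∂z/∂w₁ = x = 3

∂L/∂w₁ = 52 × 4 × 1 × 3 = 624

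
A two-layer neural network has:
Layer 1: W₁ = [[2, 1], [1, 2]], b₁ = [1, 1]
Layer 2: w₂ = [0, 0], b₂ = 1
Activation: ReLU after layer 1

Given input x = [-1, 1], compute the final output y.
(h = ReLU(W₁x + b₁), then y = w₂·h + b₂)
y = 1

Layer 1 pre-activation: z₁ = [0, 2]
After ReLU: h = [0, 2]
Layer 2 output: y = 0×0 + 0×2 + 1 = 1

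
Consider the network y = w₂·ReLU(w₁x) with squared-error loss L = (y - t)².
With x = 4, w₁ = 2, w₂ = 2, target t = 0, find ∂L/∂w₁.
∂L/∂w₁ = 256

Forward pass:
z = w₁x = 2×4 = 8
h = ReLU(8) = 8
y = w₂h = 2×8 = 16

Backward pass:
∂L/∂y = 2(y - t) = 2(16 - 0) = 32
∂y/∂h = w₂ = 2
∂h/∂z = 1 (ReLU derivative)
∂z/∂w₁ = x = 4

∂L/∂w₁ = 32 × 2 × 1 × 4 = 256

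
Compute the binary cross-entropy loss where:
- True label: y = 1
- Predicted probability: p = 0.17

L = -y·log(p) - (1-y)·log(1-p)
L = 1.772

L = -1·log(0.17) - 0·log(0.83) = -log(0.17) = 1.772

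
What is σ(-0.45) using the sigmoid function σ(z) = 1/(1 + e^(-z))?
0.3894

sigmoid(-0.45) = 1/(1 + e^(0.45)) = 1/(1 + 1.568) = 0.3894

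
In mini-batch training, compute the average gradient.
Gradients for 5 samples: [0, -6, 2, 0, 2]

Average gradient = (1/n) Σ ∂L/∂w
Average gradient = -0.4

Average = (1/5)(0 + -6 + 2 + 0 + 2) = -2/5 = -0.4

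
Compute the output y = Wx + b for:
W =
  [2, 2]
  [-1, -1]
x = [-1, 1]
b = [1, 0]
y = [1, 0]

Wx = [2×-1 + 2×1, -1×-1 + -1×1]
   = [0, 0]
y = Wx + b = [0 + 1, 0 + 0] = [1, 0]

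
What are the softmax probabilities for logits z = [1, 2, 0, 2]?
p = [0.147, 0.3995, 0.0541, 0.3995]

exp(z) = [2.718, 7.389, 1, 7.389]
Sum = 18.5
p = [0.147, 0.3995, 0.0541, 0.3995]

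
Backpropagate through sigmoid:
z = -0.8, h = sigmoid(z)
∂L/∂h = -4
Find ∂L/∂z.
∂L/∂z = -0.8556

σ(-0.8) = 0.31
σ'(-0.8) = σ(-0.8)(1 - σ(-0.8)) = 0.31 × 0.69 = 0.2139
∂L/∂z = ∂L/∂h · σ'(z) = -4 × 0.2139 = -0.8556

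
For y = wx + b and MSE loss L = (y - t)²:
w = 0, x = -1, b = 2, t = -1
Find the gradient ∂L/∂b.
∂L/∂b = 6

y = wx + b = (0)(-1) + 2 = 2
∂L/∂y = 2(y - t) = 2(2 - -1) = 6
∂y/∂b = 1
∂L/∂b = ∂L/∂y · ∂y/∂b = 6 × 1 = 6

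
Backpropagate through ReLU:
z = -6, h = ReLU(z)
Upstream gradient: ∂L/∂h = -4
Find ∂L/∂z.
∂L/∂z = 0

h = ReLU(-6) = 0
Since z < 0: ∂h/∂z = 0
∂L/∂z = ∂L/∂h · ∂h/∂z = -4 × 0 = 0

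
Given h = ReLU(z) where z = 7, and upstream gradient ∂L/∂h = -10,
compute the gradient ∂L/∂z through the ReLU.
∂L/∂z = -10

h = ReLU(7) = 7
Since z > 0: ∂h/∂z = 1
∂L/∂z = ∂L/∂h · ∂h/∂z = -10 × 1 = -10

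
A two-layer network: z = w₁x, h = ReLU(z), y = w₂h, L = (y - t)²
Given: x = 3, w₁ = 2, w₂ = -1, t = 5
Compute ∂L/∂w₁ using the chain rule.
∂L/∂w₁ = 66

Forward pass:
z = w₁x = 2×3 = 6
h = ReLU(6) = 6
y = w₂h = -1×6 = -6

Backward pass:
∂L/∂y = 2(y - t) = 2(-6 - 5) = -22
∂y/∂h = w₂ = -1
∂h/∂z = 1 (ReLU derivative)
∂z/∂w₁ = x = 3

∂L/∂w₁ = -22 × -1 × 1 × 3 = 66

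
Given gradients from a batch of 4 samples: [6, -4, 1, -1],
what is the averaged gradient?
Average gradient = 0.5

Average = (1/4)(6 + -4 + 1 + -1) = 2/4 = 0.5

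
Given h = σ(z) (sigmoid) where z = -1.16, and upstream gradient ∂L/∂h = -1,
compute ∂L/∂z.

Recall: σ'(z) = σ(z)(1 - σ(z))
∂L/∂z = -0.1817

σ(-1.16) = 0.2387
σ'(-1.16) = σ(-1.16)(1 - σ(-1.16)) = 0.2387 × 0.7613 = 0.1817
∂L/∂z = ∂L/∂h · σ'(z) = -1 × 0.1817 = -0.1817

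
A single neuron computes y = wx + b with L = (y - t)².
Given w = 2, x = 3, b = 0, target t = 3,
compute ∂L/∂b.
∂L/∂b = 6

y = wx + b = (2)(3) + 0 = 6
∂L/∂y = 2(y - t) = 2(6 - 3) = 6
∂y/∂b = 1
∂L/∂b = ∂L/∂y · ∂y/∂b = 6 × 1 = 6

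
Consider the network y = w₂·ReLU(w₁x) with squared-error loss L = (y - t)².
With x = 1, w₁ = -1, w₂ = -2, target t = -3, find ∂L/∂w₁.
∂L/∂w₁ = 0

Forward pass:
z = w₁x = -1×1 = -1
h = ReLU(-1) = 0
y = w₂h = -2×0 = 0

Backward pass:
∂L/∂y = 2(y - t) = 2(0 - -3) = 6
∂y/∂h = w₂ = -2
∂h/∂z = 0 (ReLU derivative)
∂z/∂w₁ = x = 1

∂L/∂w₁ = 6 × -2 × 0 × 1 = 0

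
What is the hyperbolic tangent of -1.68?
-0.9329

tanh(-1.68) = (e^(-1.68) - e^(1.68))/(e^(-1.68) + e^(1.68)) = -0.9329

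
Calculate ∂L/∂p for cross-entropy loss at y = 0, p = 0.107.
∂L/∂p = 1.12

∂L/∂p = -y/p + (1-y)/(1-p) = 0 + 1/0.893 = 1.12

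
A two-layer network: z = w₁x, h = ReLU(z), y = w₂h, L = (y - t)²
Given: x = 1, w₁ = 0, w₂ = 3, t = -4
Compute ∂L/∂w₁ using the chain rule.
∂L/∂w₁ = 0

Forward pass:
z = w₁x = 0×1 = 0
h = ReLU(0) = 0
y = w₂h = 3×0 = 0

Backward pass:
∂L/∂y = 2(y - t) = 2(0 - -4) = 8
∂y/∂h = w₂ = 3
∂h/∂z = 0 (ReLU derivative)
∂z/∂w₁ = x = 1

∂L/∂w₁ = 8 × 3 × 0 × 1 = 0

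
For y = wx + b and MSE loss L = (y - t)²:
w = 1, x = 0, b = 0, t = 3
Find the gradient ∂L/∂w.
∂L/∂w = 0

y = wx + b = (1)(0) + 0 = 0
∂L/∂y = 2(y - t) = 2(0 - 3) = -6
∂y/∂w = x = 0
∂L/∂w = ∂L/∂y · ∂y/∂w = -6 × 0 = 0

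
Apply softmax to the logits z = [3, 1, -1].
p = [0.8668, 0.1173, 0.0159]

exp(z) = [20.09, 2.718, 0.3679]
Sum = 23.17
p = [0.8668, 0.1173, 0.0159]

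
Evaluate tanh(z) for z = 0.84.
0.6858

tanh(0.84) = (e^(0.84) - e^(-0.84))/(e^(0.84) + e^(-0.84)) = 0.6858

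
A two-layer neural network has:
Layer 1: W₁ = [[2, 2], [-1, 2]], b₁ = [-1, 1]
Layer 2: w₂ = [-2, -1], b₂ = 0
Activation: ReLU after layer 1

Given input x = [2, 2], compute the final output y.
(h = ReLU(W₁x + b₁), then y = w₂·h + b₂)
y = -17

Layer 1 pre-activation: z₁ = [7, 3]
After ReLU: h = [7, 3]
Layer 2 output: y = -2×7 + -1×3 + 0 = -17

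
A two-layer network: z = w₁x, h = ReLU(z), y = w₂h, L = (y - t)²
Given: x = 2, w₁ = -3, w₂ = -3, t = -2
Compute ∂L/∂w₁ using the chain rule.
∂L/∂w₁ = 0

Forward pass:
z = w₁x = -3×2 = -6
h = ReLU(-6) = 0
y = w₂h = -3×0 = 0

Backward pass:
∂L/∂y = 2(y - t) = 2(0 - -2) = 4
∂y/∂h = w₂ = -3
∂h/∂z = 0 (ReLU derivative)
∂z/∂w₁ = x = 2

∂L/∂w₁ = 4 × -3 × 0 × 2 = 0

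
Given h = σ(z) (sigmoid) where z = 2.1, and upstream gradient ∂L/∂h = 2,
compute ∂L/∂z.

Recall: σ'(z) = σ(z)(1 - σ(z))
∂L/∂z = 0.1944

σ(2.1) = 0.8909
σ'(2.1) = σ(2.1)(1 - σ(2.1)) = 0.8909 × 0.1091 = 0.09719
∂L/∂z = ∂L/∂h · σ'(z) = 2 × 0.09719 = 0.1944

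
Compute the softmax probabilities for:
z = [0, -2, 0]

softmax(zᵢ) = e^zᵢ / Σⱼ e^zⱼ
p = [0.4683, 0.0634, 0.4683]

exp(z) = [1, 0.1353, 1]
Sum = 2.135
p = [0.4683, 0.0634, 0.4683]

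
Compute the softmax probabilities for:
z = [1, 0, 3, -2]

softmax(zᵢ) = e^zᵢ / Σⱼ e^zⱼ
p = [0.1135, 0.0418, 0.839, 0.0057]

exp(z) = [2.718, 1, 20.09, 0.1353]
Sum = 23.94
p = [0.1135, 0.0418, 0.839, 0.0057]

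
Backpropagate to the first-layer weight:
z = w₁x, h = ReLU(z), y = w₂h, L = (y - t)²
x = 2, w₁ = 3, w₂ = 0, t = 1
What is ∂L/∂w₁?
∂L/∂w₁ = 0

Forward pass:
z = w₁x = 3×2 = 6
h = ReLU(6) = 6
y = w₂h = 0×6 = 0

Backward pass:
∂L/∂y = 2(y - t) = 2(0 - 1) = -2
∂y/∂h = w₂ = 0
∂h/∂z = 1 (ReLU derivative)
∂z/∂w₁ = x = 2

∂L/∂w₁ = -2 × 0 × 1 × 2 = 0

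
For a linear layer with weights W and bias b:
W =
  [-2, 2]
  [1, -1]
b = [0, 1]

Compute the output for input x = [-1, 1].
y = [4, -1]

Wx = [-2×-1 + 2×1, 1×-1 + -1×1]
   = [4, -2]
y = Wx + b = [4 + 0, -2 + 1] = [4, -1]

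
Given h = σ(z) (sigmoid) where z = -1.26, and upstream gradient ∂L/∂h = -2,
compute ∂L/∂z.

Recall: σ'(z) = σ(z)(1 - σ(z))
∂L/∂z = -0.3443

σ(-1.26) = 0.221
σ'(-1.26) = σ(-1.26)(1 - σ(-1.26)) = 0.221 × 0.779 = 0.1721
∂L/∂z = ∂L/∂h · σ'(z) = -2 × 0.1721 = -0.3443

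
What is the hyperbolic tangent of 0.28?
0.2729

tanh(0.28) = (e^(0.28) - e^(-0.28))/(e^(0.28) + e^(-0.28)) = 0.2729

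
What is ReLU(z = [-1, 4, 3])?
h = [0, 4, 3]

ReLU applied element-wise: max(0,-1)=0, max(0,4)=4, max(0,3)=3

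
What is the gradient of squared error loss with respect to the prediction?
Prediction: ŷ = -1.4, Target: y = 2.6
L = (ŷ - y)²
∂L/∂ŷ = -8.0

∂L/∂ŷ = 2(ŷ - y) = 2(-1.4 - 2.6) = 2(-4.0) = -8.0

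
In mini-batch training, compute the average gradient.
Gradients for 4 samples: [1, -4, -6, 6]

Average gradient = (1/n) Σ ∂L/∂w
Average gradient = -0.75

Average = (1/4)(1 + -4 + -6 + 6) = -3/4 = -0.75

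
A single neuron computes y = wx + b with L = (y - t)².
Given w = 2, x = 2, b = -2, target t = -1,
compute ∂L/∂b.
∂L/∂b = 6

y = wx + b = (2)(2) + -2 = 2
∂L/∂y = 2(y - t) = 2(2 - -1) = 6
∂y/∂b = 1
∂L/∂b = ∂L/∂y · ∂y/∂b = 6 × 1 = 6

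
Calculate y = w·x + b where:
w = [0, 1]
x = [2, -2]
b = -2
y = -4

y = (0)(2) + (1)(-2) + -2 = -4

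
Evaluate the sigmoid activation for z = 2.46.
0.9213

sigmoid(2.46) = 1/(1 + e^(-2.46)) = 1/(1 + 0.08543) = 0.9213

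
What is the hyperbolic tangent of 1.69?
0.9341

tanh(1.69) = (e^(1.69) - e^(-1.69))/(e^(1.69) + e^(-1.69)) = 0.9341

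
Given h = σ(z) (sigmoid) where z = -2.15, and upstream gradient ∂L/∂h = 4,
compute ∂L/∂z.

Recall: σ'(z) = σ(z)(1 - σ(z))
∂L/∂z = 0.3738

σ(-2.15) = 0.1043
σ'(-2.15) = σ(-2.15)(1 - σ(-2.15)) = 0.1043 × 0.8957 = 0.09345
∂L/∂z = ∂L/∂h · σ'(z) = 4 × 0.09345 = 0.3738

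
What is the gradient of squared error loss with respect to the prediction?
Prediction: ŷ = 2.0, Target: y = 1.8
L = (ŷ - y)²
∂L/∂ŷ = 0.4

∂L/∂ŷ = 2(ŷ - y) = 2(2.0 - 1.8) = 2(0.2) = 0.4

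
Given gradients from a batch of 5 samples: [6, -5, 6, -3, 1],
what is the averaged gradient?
Average gradient = 1

Average = (1/5)(6 + -5 + 6 + -3 + 1) = 5/5 = 1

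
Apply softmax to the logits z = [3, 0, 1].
p = [0.8438, 0.042, 0.1142]

exp(z) = [20.09, 1, 2.718]
Sum = 23.8
p = [0.8438, 0.042, 0.1142]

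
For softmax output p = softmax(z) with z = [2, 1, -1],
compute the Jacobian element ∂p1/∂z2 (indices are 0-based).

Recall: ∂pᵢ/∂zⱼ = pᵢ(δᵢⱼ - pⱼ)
∂p1/∂z2 = -0.009113

p = softmax(z) = [0.7054, 0.2595, 0.03512]
p1 = 0.2595, p2 = 0.03512

∂p1/∂z2 = -p1 × p2 = -0.2595 × 0.03512 = -0.009113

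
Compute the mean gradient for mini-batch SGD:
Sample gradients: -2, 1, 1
Average gradient = 0

Average = (1/3)(-2 + 1 + 1) = 0/3 = 0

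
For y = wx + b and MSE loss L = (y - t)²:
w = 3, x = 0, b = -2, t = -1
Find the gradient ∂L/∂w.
∂L/∂w = 0

y = wx + b = (3)(0) + -2 = -2
∂L/∂y = 2(y - t) = 2(-2 - -1) = -2
∂y/∂w = x = 0
∂L/∂w = ∂L/∂y · ∂y/∂w = -2 × 0 = 0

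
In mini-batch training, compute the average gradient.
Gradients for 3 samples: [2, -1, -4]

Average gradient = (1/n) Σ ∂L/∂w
Average gradient = -1

Average = (1/3)(2 + -1 + -4) = -3/3 = -1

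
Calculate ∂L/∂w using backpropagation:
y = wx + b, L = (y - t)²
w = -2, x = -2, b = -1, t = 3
∂L/∂w = 0

y = wx + b = (-2)(-2) + -1 = 3
∂L/∂y = 2(y - t) = 2(3 - 3) = 0
∂y/∂w = x = -2
∂L/∂w = ∂L/∂y · ∂y/∂w = 0 × -2 = 0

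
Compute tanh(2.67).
0.9905

tanh(2.67) = (e^(2.67) - e^(-2.67))/(e^(2.67) + e^(-2.67)) = 0.9905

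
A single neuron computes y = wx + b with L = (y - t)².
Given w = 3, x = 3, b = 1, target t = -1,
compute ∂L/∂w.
∂L/∂w = 66

y = wx + b = (3)(3) + 1 = 10
∂L/∂y = 2(y - t) = 2(10 - -1) = 22
∂y/∂w = x = 3
∂L/∂w = ∂L/∂y · ∂y/∂w = 22 × 3 = 66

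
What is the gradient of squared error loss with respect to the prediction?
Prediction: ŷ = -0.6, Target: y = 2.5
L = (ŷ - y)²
∂L/∂ŷ = -6.2

∂L/∂ŷ = 2(ŷ - y) = 2(-0.6 - 2.5) = 2(-3.1) = -6.2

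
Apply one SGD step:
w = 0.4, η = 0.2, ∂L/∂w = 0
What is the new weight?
w_new = 0.4

w_new = w - η·∂L/∂w = 0.4 - 0.2×(0) = 0.4 - (0) = 0.4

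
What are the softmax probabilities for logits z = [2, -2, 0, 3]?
p = [0.2583, 0.0047, 0.035, 0.702]

exp(z) = [7.389, 0.1353, 1, 20.09]
Sum = 28.61
p = [0.2583, 0.0047, 0.035, 0.702]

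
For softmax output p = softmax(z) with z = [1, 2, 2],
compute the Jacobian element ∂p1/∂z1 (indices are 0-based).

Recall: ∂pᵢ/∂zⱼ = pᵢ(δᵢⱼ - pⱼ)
∂p1/∂z1 = 0.244

p = softmax(z) = [0.1554, 0.4223, 0.4223]
p1 = 0.4223

∂p1/∂z1 = p1(1 - p1) = 0.4223 × (1 - 0.4223) = 0.244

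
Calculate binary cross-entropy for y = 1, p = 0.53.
L = 0.6349

L = -1·log(0.53) - 0·log(0.47) = -log(0.53) = 0.6349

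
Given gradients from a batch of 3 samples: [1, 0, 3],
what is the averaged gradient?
Average gradient = 1.333

Average = (1/3)(1 + 0 + 3) = 4/3 = 1.333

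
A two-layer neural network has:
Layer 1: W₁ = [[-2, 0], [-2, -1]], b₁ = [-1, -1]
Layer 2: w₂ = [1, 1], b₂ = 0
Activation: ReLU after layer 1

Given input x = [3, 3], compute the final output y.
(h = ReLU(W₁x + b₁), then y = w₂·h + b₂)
y = 0

Layer 1 pre-activation: z₁ = [-7, -10]
After ReLU: h = [0, 0]
Layer 2 output: y = 1×0 + 1×0 + 0 = 0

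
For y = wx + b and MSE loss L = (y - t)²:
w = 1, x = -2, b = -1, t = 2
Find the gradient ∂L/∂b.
∂L/∂b = -10

y = wx + b = (1)(-2) + -1 = -3
∂L/∂y = 2(y - t) = 2(-3 - 2) = -10
∂y/∂b = 1
∂L/∂b = ∂L/∂y · ∂y/∂b = -10 × 1 = -10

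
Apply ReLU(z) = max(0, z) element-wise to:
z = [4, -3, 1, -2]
h = [4, 0, 1, 0]

ReLU applied element-wise: max(0,4)=4, max(0,-3)=0, max(0,1)=1, max(0,-2)=0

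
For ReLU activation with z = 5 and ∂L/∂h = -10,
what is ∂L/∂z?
∂L/∂z = -10

h = ReLU(5) = 5
Since z > 0: ∂h/∂z = 1
∂L/∂z = ∂L/∂h · ∂h/∂z = -10 × 1 = -10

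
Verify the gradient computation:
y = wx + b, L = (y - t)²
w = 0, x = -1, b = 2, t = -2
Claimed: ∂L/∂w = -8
Correct

y = (0)(-1) + 2 = 2
∂L/∂y = 2(y - t) = 2(2 - -2) = 8
∂y/∂w = x = -1
∂L/∂w = 8 × -1 = -8

Claimed value: -8
Correct: The correct gradient is -8.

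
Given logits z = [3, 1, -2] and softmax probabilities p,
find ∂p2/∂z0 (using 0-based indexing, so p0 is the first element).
∂p2/∂z0 = -0.005166

p = softmax(z) = [0.8756, 0.1185, 0.0059]
p2 = 0.0059, p0 = 0.8756

∂p2/∂z0 = -p2 × p0 = -0.0059 × 0.8756 = -0.005166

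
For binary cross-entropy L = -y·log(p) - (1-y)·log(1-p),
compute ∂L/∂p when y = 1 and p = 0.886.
∂L/∂p = -1.129

∂L/∂p = -y/p + (1-y)/(1-p) = -1/0.886 + 0 = -1.129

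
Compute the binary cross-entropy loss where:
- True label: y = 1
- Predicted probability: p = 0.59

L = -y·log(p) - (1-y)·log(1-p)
L = 0.5276

L = -1·log(0.59) - 0·log(0.41) = -log(0.59) = 0.5276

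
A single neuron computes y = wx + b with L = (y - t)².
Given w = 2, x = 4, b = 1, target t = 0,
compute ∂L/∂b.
∂L/∂b = 18

y = wx + b = (2)(4) + 1 = 9
∂L/∂y = 2(y - t) = 2(9 - 0) = 18
∂y/∂b = 1
∂L/∂b = ∂L/∂y · ∂y/∂b = 18 × 1 = 18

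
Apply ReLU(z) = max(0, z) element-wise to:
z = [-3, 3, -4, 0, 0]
h = [0, 3, 0, 0, 0]

ReLU applied element-wise: max(0,-3)=0, max(0,3)=3, max(0,-4)=0, max(0,0)=0, max(0,0)=0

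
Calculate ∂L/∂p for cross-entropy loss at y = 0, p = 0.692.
∂L/∂p = 3.247

∂L/∂p = -y/p + (1-y)/(1-p) = 0 + 1/0.308 = 3.247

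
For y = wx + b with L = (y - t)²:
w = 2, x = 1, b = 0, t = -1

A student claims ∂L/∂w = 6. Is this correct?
Correct

y = (2)(1) + 0 = 2
∂L/∂y = 2(y - t) = 2(2 - -1) = 6
∂y/∂w = x = 1
∂L/∂w = 6 × 1 = 6

Claimed value: 6
Correct: The correct gradient is 6.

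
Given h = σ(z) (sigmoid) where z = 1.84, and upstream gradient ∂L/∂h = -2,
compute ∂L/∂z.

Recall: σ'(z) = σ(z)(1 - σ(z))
∂L/∂z = -0.2365

σ(1.84) = 0.8629
σ'(1.84) = σ(1.84)(1 - σ(1.84)) = 0.8629 × 0.1371 = 0.1183
∂L/∂z = ∂L/∂h · σ'(z) = -2 × 0.1183 = -0.2365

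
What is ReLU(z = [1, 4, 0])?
h = [1, 4, 0]

ReLU applied element-wise: max(0,1)=1, max(0,4)=4, max(0,0)=0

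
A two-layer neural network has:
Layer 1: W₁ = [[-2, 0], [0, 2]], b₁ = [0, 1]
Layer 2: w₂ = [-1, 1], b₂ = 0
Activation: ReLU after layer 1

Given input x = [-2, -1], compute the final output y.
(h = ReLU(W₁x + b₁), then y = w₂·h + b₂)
y = -4

Layer 1 pre-activation: z₁ = [4, -1]
After ReLU: h = [4, 0]
Layer 2 output: y = -1×4 + 1×0 + 0 = -4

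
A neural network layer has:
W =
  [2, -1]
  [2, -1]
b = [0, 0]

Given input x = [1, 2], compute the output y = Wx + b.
y = [0, 0]

Wx = [2×1 + -1×2, 2×1 + -1×2]
   = [0, 0]
y = Wx + b = [0 + 0, 0 + 0] = [0, 0]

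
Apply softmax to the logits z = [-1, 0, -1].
p = [0.2119, 0.5761, 0.2119]

exp(z) = [0.3679, 1, 0.3679]
Sum = 1.736
p = [0.2119, 0.5761, 0.2119]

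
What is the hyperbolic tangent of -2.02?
-0.9654

tanh(-2.02) = (e^(-2.02) - e^(2.02))/(e^(-2.02) + e^(2.02)) = -0.9654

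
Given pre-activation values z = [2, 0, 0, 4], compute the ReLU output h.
h = [2, 0, 0, 4]

ReLU applied element-wise: max(0,2)=2, max(0,0)=0, max(0,0)=0, max(0,4)=4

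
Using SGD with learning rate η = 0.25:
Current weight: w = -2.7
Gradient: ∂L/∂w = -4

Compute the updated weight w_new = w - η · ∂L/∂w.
w_new = -1.7

w_new = w - η·∂L/∂w = -2.7 - 0.25×(-4) = -2.7 - (-1) = -1.7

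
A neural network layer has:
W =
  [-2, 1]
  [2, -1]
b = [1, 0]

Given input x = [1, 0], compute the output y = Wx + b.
y = [-1, 2]

Wx = [-2×1 + 1×0, 2×1 + -1×0]
   = [-2, 2]
y = Wx + b = [-2 + 1, 2 + 0] = [-1, 2]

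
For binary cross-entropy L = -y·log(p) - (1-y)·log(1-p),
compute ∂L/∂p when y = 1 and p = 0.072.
∂L/∂p = -13.89

∂L/∂p = -y/p + (1-y)/(1-p) = -1/0.072 + 0 = -13.89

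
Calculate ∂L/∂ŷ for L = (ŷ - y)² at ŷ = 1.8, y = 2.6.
∂L/∂ŷ = -1.6

∂L/∂ŷ = 2(ŷ - y) = 2(1.8 - 2.6) = 2(-0.8) = -1.6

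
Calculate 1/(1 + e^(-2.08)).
0.8889

sigmoid(2.08) = 1/(1 + e^(-2.08)) = 1/(1 + 0.1249) = 0.8889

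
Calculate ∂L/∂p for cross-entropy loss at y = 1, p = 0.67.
∂L/∂p = -1.493

∂L/∂p = -y/p + (1-y)/(1-p) = -1/0.67 + 0 = -1.493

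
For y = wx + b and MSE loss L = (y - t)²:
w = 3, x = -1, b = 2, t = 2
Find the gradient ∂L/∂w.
∂L/∂w = 6

y = wx + b = (3)(-1) + 2 = -1
∂L/∂y = 2(y - t) = 2(-1 - 2) = -6
∂y/∂w = x = -1
∂L/∂w = ∂L/∂y · ∂y/∂w = -6 × -1 = 6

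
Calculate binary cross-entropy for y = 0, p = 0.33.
L = 0.4005

L = -0·log(0.33) - 1·log(0.67) = -log(0.67) = 0.4005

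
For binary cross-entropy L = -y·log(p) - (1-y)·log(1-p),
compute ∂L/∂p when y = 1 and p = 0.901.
∂L/∂p = -1.11

∂L/∂p = -y/p + (1-y)/(1-p) = -1/0.901 + 0 = -1.11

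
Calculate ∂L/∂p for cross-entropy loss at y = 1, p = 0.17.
∂L/∂p = -5.882

∂L/∂p = -y/p + (1-y)/(1-p) = -1/0.17 + 0 = -5.882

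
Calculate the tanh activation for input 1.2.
0.8337

tanh(1.2) = (e^(1.2) - e^(-1.2))/(e^(1.2) + e^(-1.2)) = 0.8337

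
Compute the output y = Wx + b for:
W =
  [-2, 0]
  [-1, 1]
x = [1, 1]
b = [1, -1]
y = [-1, -1]

Wx = [-2×1 + 0×1, -1×1 + 1×1]
   = [-2, 0]
y = Wx + b = [-2 + 1, 0 + -1] = [-1, -1]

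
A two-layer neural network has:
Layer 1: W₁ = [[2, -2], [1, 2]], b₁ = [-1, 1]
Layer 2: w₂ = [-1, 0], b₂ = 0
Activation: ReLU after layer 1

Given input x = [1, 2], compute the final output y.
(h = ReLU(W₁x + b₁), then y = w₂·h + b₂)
y = 0

Layer 1 pre-activation: z₁ = [-3, 6]
After ReLU: h = [0, 6]
Layer 2 output: y = -1×0 + 0×6 + 0 = 0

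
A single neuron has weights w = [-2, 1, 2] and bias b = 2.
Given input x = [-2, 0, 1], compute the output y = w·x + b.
y = 8

y = (-2)(-2) + (1)(0) + (2)(1) + 2 = 8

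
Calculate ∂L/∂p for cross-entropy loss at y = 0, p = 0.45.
∂L/∂p = 1.818

∂L/∂p = -y/p + (1-y)/(1-p) = 0 + 1/0.55 = 1.818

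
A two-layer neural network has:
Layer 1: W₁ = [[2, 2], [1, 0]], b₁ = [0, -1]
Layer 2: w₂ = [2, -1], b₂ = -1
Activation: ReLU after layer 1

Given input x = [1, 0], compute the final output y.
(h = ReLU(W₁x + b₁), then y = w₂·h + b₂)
y = 3

Layer 1 pre-activation: z₁ = [2, 0]
After ReLU: h = [2, 0]
Layer 2 output: y = 2×2 + -1×0 + -1 = 3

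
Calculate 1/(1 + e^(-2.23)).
0.9029

sigmoid(2.23) = 1/(1 + e^(-2.23)) = 1/(1 + 0.1075) = 0.9029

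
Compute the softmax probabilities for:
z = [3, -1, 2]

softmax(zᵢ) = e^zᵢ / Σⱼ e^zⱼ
p = [0.7214, 0.0132, 0.2654]

exp(z) = [20.09, 0.3679, 7.389]
Sum = 27.84
p = [0.7214, 0.0132, 0.2654]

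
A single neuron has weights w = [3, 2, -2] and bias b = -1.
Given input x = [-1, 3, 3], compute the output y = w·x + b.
y = -4

y = (3)(-1) + (2)(3) + (-2)(3) + -1 = -4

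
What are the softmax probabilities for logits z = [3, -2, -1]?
p = [0.9756, 0.0066, 0.0179]

exp(z) = [20.09, 0.1353, 0.3679]
Sum = 20.59
p = [0.9756, 0.0066, 0.0179]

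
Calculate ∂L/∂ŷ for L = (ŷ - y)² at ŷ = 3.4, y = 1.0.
∂L/∂ŷ = 4.8

∂L/∂ŷ = 2(ŷ - y) = 2(3.4 - 1.0) = 2(2.4) = 4.8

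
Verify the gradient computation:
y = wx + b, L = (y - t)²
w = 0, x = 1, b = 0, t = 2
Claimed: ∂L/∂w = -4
Correct

y = (0)(1) + 0 = 0
∂L/∂y = 2(y - t) = 2(0 - 2) = -4
∂y/∂w = x = 1
∂L/∂w = -4 × 1 = -4

Claimed value: -4
Correct: The correct gradient is -4.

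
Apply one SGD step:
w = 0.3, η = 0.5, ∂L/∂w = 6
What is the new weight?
w_new = -2.7

w_new = w - η·∂L/∂w = 0.3 - 0.5×(6) = 0.3 - (3) = -2.7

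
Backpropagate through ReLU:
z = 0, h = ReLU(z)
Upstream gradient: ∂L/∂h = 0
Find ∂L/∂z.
∂L/∂z = 0

h = ReLU(0) = 0
At z = 0: ∂h/∂z = 0 (by convention)
∂L/∂z = ∂L/∂h · ∂h/∂z = 0 × 0 = 0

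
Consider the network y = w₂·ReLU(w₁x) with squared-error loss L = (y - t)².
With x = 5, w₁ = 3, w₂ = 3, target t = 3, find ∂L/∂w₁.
∂L/∂w₁ = 1260

Forward pass:
z = w₁x = 3×5 = 15
h = ReLU(15) = 15
y = w₂h = 3×15 = 45

Backward pass:
∂L/∂y = 2(y - t) = 2(45 - 3) = 84
∂y/∂h = w₂ = 3
∂h/∂z = 1 (ReLU derivative)
∂z/∂w₁ = x = 5

∂L/∂w₁ = 84 × 3 × 1 × 5 = 1260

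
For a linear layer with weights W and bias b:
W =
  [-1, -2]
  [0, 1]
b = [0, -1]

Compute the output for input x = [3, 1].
y = [-5, 0]

Wx = [-1×3 + -2×1, 0×3 + 1×1]
   = [-5, 1]
y = Wx + b = [-5 + 0, 1 + -1] = [-5, 0]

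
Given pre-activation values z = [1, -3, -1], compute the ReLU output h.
h = [1, 0, 0]

ReLU applied element-wise: max(0,1)=1, max(0,-3)=0, max(0,-1)=0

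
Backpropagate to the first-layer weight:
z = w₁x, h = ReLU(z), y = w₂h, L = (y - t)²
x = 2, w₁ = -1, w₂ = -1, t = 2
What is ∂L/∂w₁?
∂L/∂w₁ = 0

Forward pass:
z = w₁x = -1×2 = -2
h = ReLU(-2) = 0
y = w₂h = -1×0 = 0

Backward pass:
∂L/∂y = 2(y - t) = 2(0 - 2) = -4
∂y/∂h = w₂ = -1
∂h/∂z = 0 (ReLU derivative)
∂z/∂w₁ = x = 2

∂L/∂w₁ = -4 × -1 × 0 × 2 = 0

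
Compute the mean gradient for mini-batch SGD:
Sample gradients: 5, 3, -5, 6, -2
Average gradient = 1.4

Average = (1/5)(5 + 3 + -5 + 6 + -2) = 7/5 = 1.4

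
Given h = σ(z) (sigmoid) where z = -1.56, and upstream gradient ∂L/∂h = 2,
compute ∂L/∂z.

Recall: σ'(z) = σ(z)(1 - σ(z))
∂L/∂z = 0.287

σ(-1.56) = 0.1736
σ'(-1.56) = σ(-1.56)(1 - σ(-1.56)) = 0.1736 × 0.8264 = 0.1435
∂L/∂z = ∂L/∂h · σ'(z) = 2 × 0.1435 = 0.287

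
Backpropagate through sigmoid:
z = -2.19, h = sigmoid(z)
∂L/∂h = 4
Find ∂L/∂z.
∂L/∂z = 0.3621

σ(-2.19) = 0.1007
σ'(-2.19) = σ(-2.19)(1 - σ(-2.19)) = 0.1007 × 0.8993 = 0.09052
∂L/∂z = ∂L/∂h · σ'(z) = 4 × 0.09052 = 0.3621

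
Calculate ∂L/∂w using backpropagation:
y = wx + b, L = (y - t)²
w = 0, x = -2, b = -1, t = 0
∂L/∂w = 4

y = wx + b = (0)(-2) + -1 = -1
∂L/∂y = 2(y - t) = 2(-1 - 0) = -2
∂y/∂w = x = -2
∂L/∂w = ∂L/∂y · ∂y/∂w = -2 × -2 = 4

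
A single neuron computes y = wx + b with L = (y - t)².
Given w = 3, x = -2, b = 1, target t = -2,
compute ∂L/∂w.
∂L/∂w = 12

y = wx + b = (3)(-2) + 1 = -5
∂L/∂y = 2(y - t) = 2(-5 - -2) = -6
∂y/∂w = x = -2
∂L/∂w = ∂L/∂y · ∂y/∂w = -6 × -2 = 12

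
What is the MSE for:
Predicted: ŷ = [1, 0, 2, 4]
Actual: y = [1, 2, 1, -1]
MSE = 7.5

MSE = (1/4)((1-1)² + (0-2)² + (2-1)² + (4--1)²) = (1/4)(0 + 4 + 1 + 25) = 7.5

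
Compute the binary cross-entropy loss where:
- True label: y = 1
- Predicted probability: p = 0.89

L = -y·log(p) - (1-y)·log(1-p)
L = 0.1165

L = -1·log(0.89) - 0·log(0.11) = -log(0.89) = 0.1165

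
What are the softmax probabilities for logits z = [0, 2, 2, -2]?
p = [0.0628, 0.4643, 0.4643, 0.0085]

exp(z) = [1, 7.389, 7.389, 0.1353]
Sum = 15.91
p = [0.0628, 0.4643, 0.4643, 0.0085]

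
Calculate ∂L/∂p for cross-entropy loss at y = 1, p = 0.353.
∂L/∂p = -2.833

∂L/∂p = -y/p + (1-y)/(1-p) = -1/0.353 + 0 = -2.833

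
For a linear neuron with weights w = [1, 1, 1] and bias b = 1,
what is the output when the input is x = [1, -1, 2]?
y = 3

y = (1)(1) + (1)(-1) + (1)(2) + 1 = 3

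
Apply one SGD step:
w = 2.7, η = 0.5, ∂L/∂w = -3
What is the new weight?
w_new = 4.2

w_new = w - η·∂L/∂w = 2.7 - 0.5×(-3) = 2.7 - (-1.5) = 4.2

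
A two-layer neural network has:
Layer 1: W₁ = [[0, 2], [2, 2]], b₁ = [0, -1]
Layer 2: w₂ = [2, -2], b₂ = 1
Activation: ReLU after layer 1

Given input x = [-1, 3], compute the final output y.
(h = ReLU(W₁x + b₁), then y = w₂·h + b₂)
y = 7

Layer 1 pre-activation: z₁ = [6, 3]
After ReLU: h = [6, 3]
Layer 2 output: y = 2×6 + -2×3 + 1 = 7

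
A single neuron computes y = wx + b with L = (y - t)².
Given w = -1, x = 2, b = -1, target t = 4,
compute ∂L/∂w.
∂L/∂w = -28

y = wx + b = (-1)(2) + -1 = -3
∂L/∂y = 2(y - t) = 2(-3 - 4) = -14
∂y/∂w = x = 2
∂L/∂w = ∂L/∂y · ∂y/∂w = -14 × 2 = -28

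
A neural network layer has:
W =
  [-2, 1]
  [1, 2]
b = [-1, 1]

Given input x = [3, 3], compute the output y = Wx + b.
y = [-4, 10]

Wx = [-2×3 + 1×3, 1×3 + 2×3]
   = [-3, 9]
y = Wx + b = [-3 + -1, 9 + 1] = [-4, 10]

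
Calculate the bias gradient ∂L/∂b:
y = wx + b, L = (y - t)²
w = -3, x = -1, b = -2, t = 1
∂L/∂b = 0

y = wx + b = (-3)(-1) + -2 = 1
∂L/∂y = 2(y - t) = 2(1 - 1) = 0
∂y/∂b = 1
∂L/∂b = ∂L/∂y · ∂y/∂b = 0 × 1 = 0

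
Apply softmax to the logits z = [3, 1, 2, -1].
p = [0.6572, 0.0889, 0.2418, 0.012]

exp(z) = [20.09, 2.718, 7.389, 0.3679]
Sum = 30.56
p = [0.6572, 0.0889, 0.2418, 0.012]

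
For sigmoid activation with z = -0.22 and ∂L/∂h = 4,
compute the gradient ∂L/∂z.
∂L/∂z = 0.988

σ(-0.22) = 0.4452
σ'(-0.22) = σ(-0.22)(1 - σ(-0.22)) = 0.4452 × 0.5548 = 0.247
∂L/∂z = ∂L/∂h · σ'(z) = 4 × 0.247 = 0.988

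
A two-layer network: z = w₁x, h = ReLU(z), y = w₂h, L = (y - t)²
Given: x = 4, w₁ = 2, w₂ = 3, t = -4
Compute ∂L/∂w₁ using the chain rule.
∂L/∂w₁ = 672

Forward pass:
z = w₁x = 2×4 = 8
h = ReLU(8) = 8
y = w₂h = 3×8 = 24

Backward pass:
∂L/∂y = 2(y - t) = 2(24 - -4) = 56
∂y/∂h = w₂ = 3
∂h/∂z = 1 (ReLU derivative)
∂z/∂w₁ = x = 4

∂L/∂w₁ = 56 × 3 × 1 × 4 = 672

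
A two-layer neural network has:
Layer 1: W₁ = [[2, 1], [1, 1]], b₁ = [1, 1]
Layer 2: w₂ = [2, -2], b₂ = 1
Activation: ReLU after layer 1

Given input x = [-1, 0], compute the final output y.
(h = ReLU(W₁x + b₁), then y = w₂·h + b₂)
y = 1

Layer 1 pre-activation: z₁ = [-1, 0]
After ReLU: h = [0, 0]
Layer 2 output: y = 2×0 + -2×0 + 1 = 1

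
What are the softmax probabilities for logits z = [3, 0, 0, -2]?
p = [0.9039, 0.045, 0.045, 0.0061]

exp(z) = [20.09, 1, 1, 0.1353]
Sum = 22.22
p = [0.9039, 0.045, 0.045, 0.0061]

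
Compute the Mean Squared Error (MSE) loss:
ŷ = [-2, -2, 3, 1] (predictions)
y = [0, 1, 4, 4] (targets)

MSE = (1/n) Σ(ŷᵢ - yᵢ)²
MSE = 5.75

MSE = (1/4)((-2-0)² + (-2-1)² + (3-4)² + (1-4)²) = (1/4)(4 + 9 + 1 + 9) = 5.75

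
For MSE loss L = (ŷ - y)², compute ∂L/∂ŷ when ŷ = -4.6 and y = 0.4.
∂L/∂ŷ = -10.0

∂L/∂ŷ = 2(ŷ - y) = 2(-4.6 - 0.4) = 2(-5.0) = -10.0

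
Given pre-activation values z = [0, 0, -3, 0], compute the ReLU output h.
h = [0, 0, 0, 0]

ReLU applied element-wise: max(0,0)=0, max(0,0)=0, max(0,-3)=0, max(0,0)=0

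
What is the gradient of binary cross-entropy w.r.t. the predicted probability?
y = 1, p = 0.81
∂L/∂p = -1.235

∂L/∂p = -y/p + (1-y)/(1-p) = -1/0.81 + 0 = -1.235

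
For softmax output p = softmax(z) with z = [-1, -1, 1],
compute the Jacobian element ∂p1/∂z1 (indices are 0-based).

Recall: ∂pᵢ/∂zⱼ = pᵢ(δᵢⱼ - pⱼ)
∂p1/∂z1 = 0.09516

p = softmax(z) = [0.1065, 0.1065, 0.787]
p1 = 0.1065

∂p1/∂z1 = p1(1 - p1) = 0.1065 × (1 - 0.1065) = 0.09516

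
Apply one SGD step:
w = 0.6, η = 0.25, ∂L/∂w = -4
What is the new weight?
w_new = 1.6

w_new = w - η·∂L/∂w = 0.6 - 0.25×(-4) = 0.6 - (-1) = 1.6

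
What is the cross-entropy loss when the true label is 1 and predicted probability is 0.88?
L = 0.1278

L = -1·log(0.88) - 0·log(0.12) = -log(0.88) = 0.1278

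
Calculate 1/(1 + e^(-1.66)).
0.8402

sigmoid(1.66) = 1/(1 + e^(-1.66)) = 1/(1 + 0.1901) = 0.8402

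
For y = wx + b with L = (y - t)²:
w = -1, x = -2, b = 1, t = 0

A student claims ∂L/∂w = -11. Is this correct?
Incorrect

y = (-1)(-2) + 1 = 3
∂L/∂y = 2(y - t) = 2(3 - 0) = 6
∂y/∂w = x = -2
∂L/∂w = 6 × -2 = -12

Claimed value: -11
Incorrect: The correct gradient is -12.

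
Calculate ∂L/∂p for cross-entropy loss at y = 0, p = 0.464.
∂L/∂p = 1.866

∂L/∂p = -y/p + (1-y)/(1-p) = 0 + 1/0.536 = 1.866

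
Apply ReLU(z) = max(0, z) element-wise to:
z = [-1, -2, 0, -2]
h = [0, 0, 0, 0]

ReLU applied element-wise: max(0,-1)=0, max(0,-2)=0, max(0,0)=0, max(0,-2)=0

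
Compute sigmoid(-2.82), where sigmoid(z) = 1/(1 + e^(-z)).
0.05625

sigmoid(-2.82) = 1/(1 + e^(2.82)) = 1/(1 + 16.78) = 0.05625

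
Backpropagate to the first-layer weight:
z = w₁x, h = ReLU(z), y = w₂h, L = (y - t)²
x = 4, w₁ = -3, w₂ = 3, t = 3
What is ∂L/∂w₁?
∂L/∂w₁ = 0

Forward pass:
z = w₁x = -3×4 = -12
h = ReLU(-12) = 0
y = w₂h = 3×0 = 0

Backward pass:
∂L/∂y = 2(y - t) = 2(0 - 3) = -6
∂y/∂h = w₂ = 3
∂h/∂z = 0 (ReLU derivative)
∂z/∂w₁ = x = 4

∂L/∂w₁ = -6 × 3 × 0 × 4 = 0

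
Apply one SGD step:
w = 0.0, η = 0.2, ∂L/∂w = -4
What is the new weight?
w_new = 0.8

w_new = w - η·∂L/∂w = 0.0 - 0.2×(-4) = 0.0 - (-0.8) = 0.8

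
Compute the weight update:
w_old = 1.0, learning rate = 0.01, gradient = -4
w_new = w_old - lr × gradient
w_new = 1.04

w_new = w - η·∂L/∂w = 1.0 - 0.01×(-4) = 1.0 - (-0.04) = 1.04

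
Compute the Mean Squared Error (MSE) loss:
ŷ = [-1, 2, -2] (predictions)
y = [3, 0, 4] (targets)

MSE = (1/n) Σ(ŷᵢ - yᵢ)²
MSE = 18.67

MSE = (1/3)((-1-3)² + (2-0)² + (-2-4)²) = (1/3)(16 + 4 + 36) = 18.67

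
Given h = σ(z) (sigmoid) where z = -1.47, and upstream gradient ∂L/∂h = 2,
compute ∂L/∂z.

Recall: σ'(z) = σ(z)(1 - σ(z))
∂L/∂z = 0.304

σ(-1.47) = 0.1869
σ'(-1.47) = σ(-1.47)(1 - σ(-1.47)) = 0.1869 × 0.8131 = 0.152
∂L/∂z = ∂L/∂h · σ'(z) = 2 × 0.152 = 0.304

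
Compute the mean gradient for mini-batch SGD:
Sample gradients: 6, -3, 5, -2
Average gradient = 1.5

Average = (1/4)(6 + -3 + 5 + -2) = 6/4 = 1.5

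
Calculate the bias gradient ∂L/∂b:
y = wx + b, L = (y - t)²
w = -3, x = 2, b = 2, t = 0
∂L/∂b = -8

y = wx + b = (-3)(2) + 2 = -4
∂L/∂y = 2(y - t) = 2(-4 - 0) = -8
∂y/∂b = 1
∂L/∂b = ∂L/∂y · ∂y/∂b = -8 × 1 = -8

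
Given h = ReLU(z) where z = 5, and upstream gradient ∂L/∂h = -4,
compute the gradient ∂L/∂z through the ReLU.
∂L/∂z = -4

h = ReLU(5) = 5
Since z > 0: ∂h/∂z = 1
∂L/∂z = ∂L/∂h · ∂h/∂z = -4 × 1 = -4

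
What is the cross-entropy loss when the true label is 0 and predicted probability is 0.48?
L = 0.6539

L = -0·log(0.48) - 1·log(0.52) = -log(0.52) = 0.6539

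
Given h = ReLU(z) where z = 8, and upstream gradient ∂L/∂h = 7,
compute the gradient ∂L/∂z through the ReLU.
∂L/∂z = 7

h = ReLU(8) = 8
Since z > 0: ∂h/∂z = 1
∂L/∂z = ∂L/∂h · ∂h/∂z = 7 × 1 = 7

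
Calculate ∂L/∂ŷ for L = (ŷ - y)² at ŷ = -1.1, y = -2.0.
∂L/∂ŷ = 1.8

∂L/∂ŷ = 2(ŷ - y) = 2(-1.1 - -2.0) = 2(0.9) = 1.8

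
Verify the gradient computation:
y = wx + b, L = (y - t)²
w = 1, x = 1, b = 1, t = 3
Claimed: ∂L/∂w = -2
Correct

y = (1)(1) + 1 = 2
∂L/∂y = 2(y - t) = 2(2 - 3) = -2
∂y/∂w = x = 1
∂L/∂w = -2 × 1 = -2

Claimed value: -2
Correct: The correct gradient is -2.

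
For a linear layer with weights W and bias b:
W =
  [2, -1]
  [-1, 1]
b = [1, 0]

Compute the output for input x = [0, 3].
y = [-2, 3]

Wx = [2×0 + -1×3, -1×0 + 1×3]
   = [-3, 3]
y = Wx + b = [-3 + 1, 3 + 0] = [-2, 3]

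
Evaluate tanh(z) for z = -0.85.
-0.6911

tanh(-0.85) = (e^(-0.85) - e^(0.85))/(e^(-0.85) + e^(0.85)) = -0.6911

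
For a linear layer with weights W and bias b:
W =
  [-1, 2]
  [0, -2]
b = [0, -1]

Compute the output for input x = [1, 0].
y = [-1, -1]

Wx = [-1×1 + 2×0, 0×1 + -2×0]
   = [-1, 0]
y = Wx + b = [-1 + 0, 0 + -1] = [-1, -1]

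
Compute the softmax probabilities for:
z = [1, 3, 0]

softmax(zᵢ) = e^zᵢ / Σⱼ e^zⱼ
p = [0.1142, 0.8438, 0.042]

exp(z) = [2.718, 20.09, 1]
Sum = 23.8
p = [0.1142, 0.8438, 0.042]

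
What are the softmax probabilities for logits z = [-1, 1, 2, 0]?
p = [0.0321, 0.2369, 0.6439, 0.0871]

exp(z) = [0.3679, 2.718, 7.389, 1]
Sum = 11.48
p = [0.0321, 0.2369, 0.6439, 0.0871]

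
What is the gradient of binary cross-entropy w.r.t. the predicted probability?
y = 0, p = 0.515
∂L/∂p = 2.062

∂L/∂p = -y/p + (1-y)/(1-p) = 0 + 1/0.485 = 2.062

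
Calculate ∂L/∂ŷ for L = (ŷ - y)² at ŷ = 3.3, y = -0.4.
∂L/∂ŷ = 7.4

∂L/∂ŷ = 2(ŷ - y) = 2(3.3 - -0.4) = 2(3.7) = 7.4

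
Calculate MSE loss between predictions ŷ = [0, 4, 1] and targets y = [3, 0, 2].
MSE = 8.667

MSE = (1/3)((0-3)² + (4-0)² + (1-2)²) = (1/3)(9 + 16 + 1) = 8.667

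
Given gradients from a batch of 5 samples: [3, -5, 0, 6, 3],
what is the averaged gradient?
Average gradient = 1.4

Average = (1/5)(3 + -5 + 0 + 6 + 3) = 7/5 = 1.4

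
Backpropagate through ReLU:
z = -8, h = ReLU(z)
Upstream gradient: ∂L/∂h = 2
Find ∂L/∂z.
∂L/∂z = 0

h = ReLU(-8) = 0
Since z < 0: ∂h/∂z = 0
∂L/∂z = ∂L/∂h · ∂h/∂z = 2 × 0 = 0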